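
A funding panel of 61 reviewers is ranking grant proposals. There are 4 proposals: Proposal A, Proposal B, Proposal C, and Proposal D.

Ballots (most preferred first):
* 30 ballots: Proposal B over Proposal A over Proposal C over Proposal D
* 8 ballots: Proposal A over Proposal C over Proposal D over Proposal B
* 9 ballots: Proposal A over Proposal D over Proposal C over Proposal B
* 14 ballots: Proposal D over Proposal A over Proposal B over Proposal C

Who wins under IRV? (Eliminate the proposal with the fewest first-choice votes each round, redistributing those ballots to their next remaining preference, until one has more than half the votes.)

Proposal A

Round 1: Proposal A 17, Proposal B 30, Proposal C 0, Proposal D 14. Proposal C eliminated.
Round 2: Proposal A 17, Proposal B 30, Proposal D 14. Proposal D eliminated.
Round 3: Proposal A 31, Proposal B 30. Proposal A has a majority (≥31).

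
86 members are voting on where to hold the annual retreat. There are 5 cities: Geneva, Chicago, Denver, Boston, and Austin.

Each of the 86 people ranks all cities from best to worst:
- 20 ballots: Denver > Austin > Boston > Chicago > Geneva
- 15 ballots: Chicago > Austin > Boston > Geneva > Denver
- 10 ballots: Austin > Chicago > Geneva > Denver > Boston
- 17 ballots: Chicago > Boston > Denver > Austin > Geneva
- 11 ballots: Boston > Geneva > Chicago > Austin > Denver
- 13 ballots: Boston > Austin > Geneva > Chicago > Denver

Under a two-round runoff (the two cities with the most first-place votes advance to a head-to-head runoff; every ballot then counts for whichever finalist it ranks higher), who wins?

Boston

Round 1 first-place votes: Geneva 0, Chicago 32, Denver 20, Boston 24, Austin 10. Chicago and Boston advance.
Runoff: Chicago is ranked above Boston on 42 ballots, Boston above Chicago on 44.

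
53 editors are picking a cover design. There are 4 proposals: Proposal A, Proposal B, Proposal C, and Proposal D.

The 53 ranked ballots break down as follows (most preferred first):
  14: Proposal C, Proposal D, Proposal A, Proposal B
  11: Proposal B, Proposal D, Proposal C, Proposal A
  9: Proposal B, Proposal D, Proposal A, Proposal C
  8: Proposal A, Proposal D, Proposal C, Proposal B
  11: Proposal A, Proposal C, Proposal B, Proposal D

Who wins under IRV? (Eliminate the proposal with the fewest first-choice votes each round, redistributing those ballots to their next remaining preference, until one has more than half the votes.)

Proposal A

Round 1: Proposal A 19, Proposal B 20, Proposal C 14, Proposal D 0. Proposal D eliminated.
Round 2: Proposal A 19, Proposal B 20, Proposal C 14. Proposal C eliminated.
Round 3: Proposal A 33, Proposal B 20. Proposal A has a majority (≥27).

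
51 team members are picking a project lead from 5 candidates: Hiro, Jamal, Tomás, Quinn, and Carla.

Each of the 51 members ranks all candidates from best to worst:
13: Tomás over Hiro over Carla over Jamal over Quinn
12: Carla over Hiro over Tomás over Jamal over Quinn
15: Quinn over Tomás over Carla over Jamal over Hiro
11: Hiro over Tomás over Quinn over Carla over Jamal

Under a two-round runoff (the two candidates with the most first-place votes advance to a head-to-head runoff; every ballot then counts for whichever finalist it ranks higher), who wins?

Tomás

Round 1 first-place votes: Hiro 11, Jamal 0, Tomás 13, Quinn 15, Carla 12. Quinn and Tomás advance.
Runoff: Quinn is ranked above Tomás on 15 ballots, Tomás above Quinn on 36.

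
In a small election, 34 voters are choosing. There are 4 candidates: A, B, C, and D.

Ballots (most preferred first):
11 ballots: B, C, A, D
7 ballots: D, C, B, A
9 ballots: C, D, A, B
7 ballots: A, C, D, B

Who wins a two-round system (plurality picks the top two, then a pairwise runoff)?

Round 1 first-place votes: A 7, B 11, C 9, D 7. B and C advance.
Runoff: B is ranked above C on 11 ballots, C above B on 23.

C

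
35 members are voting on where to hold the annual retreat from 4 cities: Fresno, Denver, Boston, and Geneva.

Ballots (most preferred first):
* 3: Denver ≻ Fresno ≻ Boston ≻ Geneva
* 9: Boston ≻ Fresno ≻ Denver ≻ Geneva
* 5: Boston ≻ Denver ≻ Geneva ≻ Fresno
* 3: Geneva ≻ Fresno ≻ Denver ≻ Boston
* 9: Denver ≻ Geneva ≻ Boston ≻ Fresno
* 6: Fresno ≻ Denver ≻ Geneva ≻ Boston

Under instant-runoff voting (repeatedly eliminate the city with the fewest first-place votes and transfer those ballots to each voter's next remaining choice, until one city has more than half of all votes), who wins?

Denver

Round 1: Fresno 6, Denver 12, Boston 14, Geneva 3. Geneva eliminated.
Round 2: Fresno 9, Denver 12, Boston 14. Fresno eliminated.
Round 3: Denver 21, Boston 14. Denver has a majority (≥18).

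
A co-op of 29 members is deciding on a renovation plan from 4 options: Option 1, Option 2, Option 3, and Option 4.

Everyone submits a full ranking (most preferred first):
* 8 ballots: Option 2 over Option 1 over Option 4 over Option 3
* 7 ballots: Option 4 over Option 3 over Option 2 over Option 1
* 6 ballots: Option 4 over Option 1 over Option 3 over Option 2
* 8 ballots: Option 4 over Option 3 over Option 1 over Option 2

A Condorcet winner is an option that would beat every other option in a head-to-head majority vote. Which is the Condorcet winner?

Option 4

Option 4 vs Option 1: 21–8
Option 4 vs Option 2: 21–8
Option 4 vs Option 3: 29–0
Option 4 beats every other option.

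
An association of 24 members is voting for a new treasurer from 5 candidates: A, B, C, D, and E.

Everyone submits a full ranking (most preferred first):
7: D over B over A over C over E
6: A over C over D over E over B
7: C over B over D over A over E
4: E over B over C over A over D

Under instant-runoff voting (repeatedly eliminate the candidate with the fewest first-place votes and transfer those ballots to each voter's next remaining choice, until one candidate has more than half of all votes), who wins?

Round 1: A 6, B 0, C 7, D 7, E 4. B eliminated.
Round 2: A 6, C 7, D 7, E 4. E eliminated.
Round 3: A 6, C 11, D 7. A eliminated.
Round 4: C 17, D 7. C has a majority (≥13).

C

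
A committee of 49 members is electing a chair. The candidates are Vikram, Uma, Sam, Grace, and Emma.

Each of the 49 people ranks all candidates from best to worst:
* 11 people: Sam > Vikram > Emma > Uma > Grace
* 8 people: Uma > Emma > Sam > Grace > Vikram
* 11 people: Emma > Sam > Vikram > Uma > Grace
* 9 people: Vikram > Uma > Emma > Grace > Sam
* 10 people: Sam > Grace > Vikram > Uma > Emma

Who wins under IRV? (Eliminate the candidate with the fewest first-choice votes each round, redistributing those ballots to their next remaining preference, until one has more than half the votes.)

Emma

Round 1: Vikram 9, Uma 8, Sam 21, Grace 0, Emma 11. Grace eliminated.
Round 2: Vikram 9, Uma 8, Sam 21, Emma 11. Uma eliminated.
Round 3: Vikram 9, Sam 21, Emma 19. Vikram eliminated.
Round 4: Sam 21, Emma 28. Emma has a majority (≥25).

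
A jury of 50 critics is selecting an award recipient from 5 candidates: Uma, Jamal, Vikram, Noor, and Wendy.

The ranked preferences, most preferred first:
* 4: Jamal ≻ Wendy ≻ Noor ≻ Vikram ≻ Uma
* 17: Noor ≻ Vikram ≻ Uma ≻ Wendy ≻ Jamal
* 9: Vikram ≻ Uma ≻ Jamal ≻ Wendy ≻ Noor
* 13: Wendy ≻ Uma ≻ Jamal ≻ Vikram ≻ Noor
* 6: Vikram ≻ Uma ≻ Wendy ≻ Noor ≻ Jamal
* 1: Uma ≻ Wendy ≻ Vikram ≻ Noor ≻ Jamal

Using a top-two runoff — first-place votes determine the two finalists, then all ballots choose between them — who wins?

Round 1 first-place votes: Uma 1, Jamal 4, Vikram 15, Noor 17, Wendy 13. Noor and Vikram advance.
Runoff: Noor is ranked above Vikram on 21 ballots, Vikram above Noor on 29.

Vikram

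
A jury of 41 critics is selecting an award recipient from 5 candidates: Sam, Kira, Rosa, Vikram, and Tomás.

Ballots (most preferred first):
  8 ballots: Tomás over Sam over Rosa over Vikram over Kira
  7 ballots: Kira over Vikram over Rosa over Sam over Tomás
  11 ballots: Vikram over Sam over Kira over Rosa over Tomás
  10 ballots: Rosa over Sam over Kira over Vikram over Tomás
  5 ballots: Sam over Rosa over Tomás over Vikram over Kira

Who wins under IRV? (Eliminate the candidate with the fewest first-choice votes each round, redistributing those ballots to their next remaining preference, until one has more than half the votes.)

Round 1: Sam 5, Kira 7, Rosa 10, Vikram 11, Tomás 8. Sam eliminated.
Round 2: Kira 7, Rosa 15, Vikram 11, Tomás 8. Kira eliminated.
Round 3: Rosa 15, Vikram 18, Tomás 8. Tomás eliminated.
Round 4: Rosa 23, Vikram 18. Rosa has a majority (≥21).

Rosa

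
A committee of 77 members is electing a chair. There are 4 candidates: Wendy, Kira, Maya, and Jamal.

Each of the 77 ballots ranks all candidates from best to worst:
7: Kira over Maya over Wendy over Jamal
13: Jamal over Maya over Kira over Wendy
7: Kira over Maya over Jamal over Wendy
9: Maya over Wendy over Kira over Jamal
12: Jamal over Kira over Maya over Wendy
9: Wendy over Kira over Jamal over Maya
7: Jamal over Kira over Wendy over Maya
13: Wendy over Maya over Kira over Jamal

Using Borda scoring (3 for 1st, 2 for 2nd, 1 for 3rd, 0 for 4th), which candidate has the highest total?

Kira

Wendy: 7×1 + 13×0 + 7×0 + 9×2 + 12×0 + 9×3 + 7×1 + 13×3 = 98
Kira: 7×3 + 13×1 + 7×3 + 9×1 + 12×2 + 9×2 + 7×2 + 13×1 = 133
Maya: 7×2 + 13×2 + 7×2 + 9×3 + 12×1 + 9×0 + 7×0 + 13×2 = 119
Jamal: 7×0 + 13×3 + 7×1 + 9×0 + 12×3 + 9×1 + 7×3 + 13×0 = 112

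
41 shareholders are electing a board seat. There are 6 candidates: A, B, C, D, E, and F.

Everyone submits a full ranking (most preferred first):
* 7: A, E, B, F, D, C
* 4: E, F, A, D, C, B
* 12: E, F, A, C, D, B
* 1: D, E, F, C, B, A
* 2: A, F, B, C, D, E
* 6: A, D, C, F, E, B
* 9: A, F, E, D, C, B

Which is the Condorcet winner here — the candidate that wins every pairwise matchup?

A vs B: 40–1
A vs C: 40–1
A vs D: 40–1
A vs E: 24–17
A vs F: 24–17
A beats every other candidate.

A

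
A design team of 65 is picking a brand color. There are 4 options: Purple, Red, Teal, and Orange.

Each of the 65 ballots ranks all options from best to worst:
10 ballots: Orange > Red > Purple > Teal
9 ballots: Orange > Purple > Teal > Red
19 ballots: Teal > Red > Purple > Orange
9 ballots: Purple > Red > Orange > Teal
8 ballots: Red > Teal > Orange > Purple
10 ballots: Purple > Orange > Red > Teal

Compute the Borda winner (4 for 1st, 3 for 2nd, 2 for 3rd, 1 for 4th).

Purple: 10×2 + 9×3 + 19×2 + 9×4 + 8×1 + 10×4 = 169
Red: 10×3 + 9×1 + 19×3 + 9×3 + 8×4 + 10×2 = 175
Teal: 10×1 + 9×2 + 19×4 + 9×1 + 8×3 + 10×1 = 147
Orange: 10×4 + 9×4 + 19×1 + 9×2 + 8×2 + 10×3 = 159

Red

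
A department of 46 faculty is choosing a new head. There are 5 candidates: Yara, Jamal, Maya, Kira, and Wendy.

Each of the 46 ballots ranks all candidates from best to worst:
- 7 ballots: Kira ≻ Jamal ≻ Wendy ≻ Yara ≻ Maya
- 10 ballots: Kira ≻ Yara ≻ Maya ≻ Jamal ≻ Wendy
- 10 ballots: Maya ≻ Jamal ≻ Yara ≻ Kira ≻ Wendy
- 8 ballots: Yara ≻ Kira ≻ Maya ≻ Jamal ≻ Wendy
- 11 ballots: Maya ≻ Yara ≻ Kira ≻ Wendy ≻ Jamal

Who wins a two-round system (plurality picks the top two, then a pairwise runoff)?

Round 1 first-place votes: Yara 8, Jamal 0, Maya 21, Kira 17, Wendy 0. Maya and Kira advance.
Runoff: Maya is ranked above Kira on 21 ballots, Kira above Maya on 25.

Kira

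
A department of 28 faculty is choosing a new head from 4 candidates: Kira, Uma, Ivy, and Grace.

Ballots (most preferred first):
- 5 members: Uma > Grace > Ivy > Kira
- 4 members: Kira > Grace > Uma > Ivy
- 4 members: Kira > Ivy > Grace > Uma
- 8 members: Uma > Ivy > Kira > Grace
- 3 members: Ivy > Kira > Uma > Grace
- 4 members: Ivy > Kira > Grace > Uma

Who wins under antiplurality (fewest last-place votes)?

Ivy

Last-place votes: Kira 5, Uma 8, Ivy 4, Grace 11.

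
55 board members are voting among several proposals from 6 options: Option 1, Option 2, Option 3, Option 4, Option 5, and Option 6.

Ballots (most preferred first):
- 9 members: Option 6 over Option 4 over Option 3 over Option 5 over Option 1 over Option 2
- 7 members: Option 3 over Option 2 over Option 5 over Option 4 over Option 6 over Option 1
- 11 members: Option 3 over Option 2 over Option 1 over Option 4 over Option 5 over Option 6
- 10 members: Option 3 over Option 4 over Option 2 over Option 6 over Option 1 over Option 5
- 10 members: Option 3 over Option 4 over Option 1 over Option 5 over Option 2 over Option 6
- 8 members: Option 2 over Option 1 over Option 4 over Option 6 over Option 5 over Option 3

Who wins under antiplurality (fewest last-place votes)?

Last-place votes: Option 1 7, Option 2 9, Option 3 8, Option 4 0, Option 5 10, Option 6 21.

Option 4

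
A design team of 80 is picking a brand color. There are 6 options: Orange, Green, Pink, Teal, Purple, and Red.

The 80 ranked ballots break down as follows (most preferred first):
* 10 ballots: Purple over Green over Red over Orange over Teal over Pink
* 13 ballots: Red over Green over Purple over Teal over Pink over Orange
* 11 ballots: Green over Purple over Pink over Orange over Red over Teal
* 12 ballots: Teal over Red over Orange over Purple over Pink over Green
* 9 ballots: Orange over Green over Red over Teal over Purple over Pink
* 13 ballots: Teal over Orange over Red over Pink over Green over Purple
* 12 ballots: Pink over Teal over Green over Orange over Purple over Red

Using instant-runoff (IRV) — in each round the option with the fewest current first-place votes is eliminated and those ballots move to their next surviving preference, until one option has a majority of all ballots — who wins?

Round 1: Orange 9, Green 11, Pink 12, Teal 25, Purple 10, Red 13. Orange eliminated.
Round 2: Green 20, Pink 12, Teal 25, Purple 10, Red 13. Purple eliminated.
Round 3: Green 30, Pink 12, Teal 25, Red 13. Pink eliminated.
Round 4: Green 30, Teal 37, Red 13. Red eliminated.
Round 5: Green 43, Teal 37. Green has a majority (≥41).

Green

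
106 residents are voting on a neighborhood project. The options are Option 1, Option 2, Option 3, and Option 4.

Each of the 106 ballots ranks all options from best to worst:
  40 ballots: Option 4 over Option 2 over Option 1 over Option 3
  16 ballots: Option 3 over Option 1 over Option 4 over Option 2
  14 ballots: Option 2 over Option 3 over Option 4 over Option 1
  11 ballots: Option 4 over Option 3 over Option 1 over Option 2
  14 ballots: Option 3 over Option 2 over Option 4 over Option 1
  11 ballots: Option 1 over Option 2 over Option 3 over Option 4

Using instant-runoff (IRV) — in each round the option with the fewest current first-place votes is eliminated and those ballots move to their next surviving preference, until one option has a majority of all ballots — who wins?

Option 3

Round 1: Option 1 11, Option 2 14, Option 3 30, Option 4 51. Option 1 eliminated.
Round 2: Option 2 25, Option 3 30, Option 4 51. Option 2 eliminated.
Round 3: Option 3 55, Option 4 51. Option 3 has a majority (≥54).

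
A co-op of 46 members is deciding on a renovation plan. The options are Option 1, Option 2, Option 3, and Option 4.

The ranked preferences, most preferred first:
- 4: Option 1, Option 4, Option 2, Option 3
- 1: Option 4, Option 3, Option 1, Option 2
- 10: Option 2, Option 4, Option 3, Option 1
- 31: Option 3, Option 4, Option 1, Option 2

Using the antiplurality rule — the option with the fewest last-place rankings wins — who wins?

Last-place votes: Option 1 10, Option 2 32, Option 3 4, Option 4 0.

Option 4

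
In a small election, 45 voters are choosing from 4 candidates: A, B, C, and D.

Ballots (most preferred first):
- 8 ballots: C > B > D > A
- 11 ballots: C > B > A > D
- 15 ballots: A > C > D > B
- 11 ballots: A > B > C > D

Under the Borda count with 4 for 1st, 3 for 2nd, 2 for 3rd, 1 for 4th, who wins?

A: 8×1 + 11×2 + 15×4 + 11×4 = 134
B: 8×3 + 11×3 + 15×1 + 11×3 = 105
C: 8×4 + 11×4 + 15×3 + 11×2 = 143
D: 8×2 + 11×1 + 15×2 + 11×1 = 68

C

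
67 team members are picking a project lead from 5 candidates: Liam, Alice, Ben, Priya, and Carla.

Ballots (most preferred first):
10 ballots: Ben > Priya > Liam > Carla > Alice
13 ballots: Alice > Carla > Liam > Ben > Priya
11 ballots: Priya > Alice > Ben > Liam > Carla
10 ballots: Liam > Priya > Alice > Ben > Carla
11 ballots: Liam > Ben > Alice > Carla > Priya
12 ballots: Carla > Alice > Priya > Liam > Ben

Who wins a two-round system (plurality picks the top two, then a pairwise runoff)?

Alice

Round 1 first-place votes: Liam 21, Alice 13, Ben 10, Priya 11, Carla 12. Liam and Alice advance.
Runoff: Liam is ranked above Alice on 31 ballots, Alice above Liam on 36.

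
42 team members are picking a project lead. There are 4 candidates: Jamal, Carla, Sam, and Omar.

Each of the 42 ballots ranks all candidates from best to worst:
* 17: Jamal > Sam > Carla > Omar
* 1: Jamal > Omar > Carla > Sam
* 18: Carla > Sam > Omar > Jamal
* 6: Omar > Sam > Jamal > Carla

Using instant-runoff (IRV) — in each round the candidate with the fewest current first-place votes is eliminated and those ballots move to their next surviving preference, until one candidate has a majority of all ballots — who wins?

Jamal

Round 1: Jamal 18, Carla 18, Sam 0, Omar 6. Sam eliminated.
Round 2: Jamal 18, Carla 18, Omar 6. Omar eliminated.
Round 3: Jamal 24, Carla 18. Jamal has a majority (≥22).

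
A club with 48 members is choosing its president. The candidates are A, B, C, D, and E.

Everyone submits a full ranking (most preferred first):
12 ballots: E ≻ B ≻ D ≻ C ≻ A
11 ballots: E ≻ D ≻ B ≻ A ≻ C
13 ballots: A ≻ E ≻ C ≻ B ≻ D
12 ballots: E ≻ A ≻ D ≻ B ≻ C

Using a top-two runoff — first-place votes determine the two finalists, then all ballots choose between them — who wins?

E

Round 1 first-place votes: A 13, B 0, C 0, D 0, E 35. E and A advance.
Runoff: E is ranked above A on 35 ballots, A above E on 13.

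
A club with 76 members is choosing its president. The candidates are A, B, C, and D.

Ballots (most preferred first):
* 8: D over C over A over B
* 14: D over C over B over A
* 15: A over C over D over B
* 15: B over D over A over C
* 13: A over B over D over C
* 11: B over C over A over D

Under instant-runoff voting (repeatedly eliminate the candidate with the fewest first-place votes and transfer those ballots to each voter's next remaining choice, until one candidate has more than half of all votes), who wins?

Round 1: A 28, B 26, C 0, D 22. C eliminated.
Round 2: A 28, B 26, D 22. D eliminated.
Round 3: A 36, B 40. B has a majority (≥39).

B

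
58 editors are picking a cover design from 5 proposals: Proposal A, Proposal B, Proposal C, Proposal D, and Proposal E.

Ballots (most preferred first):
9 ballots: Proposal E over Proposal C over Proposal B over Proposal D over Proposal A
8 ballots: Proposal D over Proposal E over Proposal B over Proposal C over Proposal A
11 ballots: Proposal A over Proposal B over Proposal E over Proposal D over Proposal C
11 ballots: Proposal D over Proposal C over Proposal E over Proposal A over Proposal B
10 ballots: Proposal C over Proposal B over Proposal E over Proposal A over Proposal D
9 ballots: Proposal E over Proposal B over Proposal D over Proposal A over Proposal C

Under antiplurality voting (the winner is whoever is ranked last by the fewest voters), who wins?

Last-place votes: Proposal A 17, Proposal B 11, Proposal C 20, Proposal D 10, Proposal E 0.

Proposal E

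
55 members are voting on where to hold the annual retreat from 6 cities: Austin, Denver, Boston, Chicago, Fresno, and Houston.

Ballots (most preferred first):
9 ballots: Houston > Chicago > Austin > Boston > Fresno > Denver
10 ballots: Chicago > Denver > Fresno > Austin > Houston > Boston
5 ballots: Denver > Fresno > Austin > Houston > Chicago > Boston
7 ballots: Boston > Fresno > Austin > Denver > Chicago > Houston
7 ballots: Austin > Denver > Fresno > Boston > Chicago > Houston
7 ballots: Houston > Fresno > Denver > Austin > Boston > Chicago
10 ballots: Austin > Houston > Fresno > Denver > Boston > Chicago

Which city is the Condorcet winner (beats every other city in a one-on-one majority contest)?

Fresno

Fresno vs Austin: 29–26
Fresno vs Denver: 33–22
Fresno vs Boston: 39–16
Fresno vs Chicago: 36–19
Fresno vs Houston: 29–26
Fresno beats every other city.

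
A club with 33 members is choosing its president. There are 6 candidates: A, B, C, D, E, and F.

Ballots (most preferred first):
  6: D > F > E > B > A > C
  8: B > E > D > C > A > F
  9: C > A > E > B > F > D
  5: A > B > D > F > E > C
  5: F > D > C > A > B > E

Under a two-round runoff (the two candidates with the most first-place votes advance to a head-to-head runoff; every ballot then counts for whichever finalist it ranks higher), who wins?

B

Round 1 first-place votes: A 5, B 8, C 9, D 6, E 0, F 5. C and B advance.
Runoff: C is ranked above B on 14 ballots, B above C on 19.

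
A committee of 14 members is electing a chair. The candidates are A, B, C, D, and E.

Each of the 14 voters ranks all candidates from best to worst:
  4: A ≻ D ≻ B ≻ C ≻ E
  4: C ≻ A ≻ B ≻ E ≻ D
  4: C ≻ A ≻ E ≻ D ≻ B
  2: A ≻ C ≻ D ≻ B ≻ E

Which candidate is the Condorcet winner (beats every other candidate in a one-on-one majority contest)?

C vs A: 8–6
C vs B: 10–4
C vs D: 10–4
C vs E: 14–0
C beats every other candidate.

C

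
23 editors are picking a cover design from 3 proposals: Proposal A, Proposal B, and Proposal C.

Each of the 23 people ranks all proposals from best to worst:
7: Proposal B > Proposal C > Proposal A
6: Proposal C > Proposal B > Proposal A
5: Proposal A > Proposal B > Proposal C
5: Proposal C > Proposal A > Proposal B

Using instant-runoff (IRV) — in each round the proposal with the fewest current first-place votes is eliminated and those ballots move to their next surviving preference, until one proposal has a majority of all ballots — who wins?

Proposal B

Round 1: Proposal A 5, Proposal B 7, Proposal C 11. Proposal A eliminated.
Round 2: Proposal B 12, Proposal C 11. Proposal B has a majority (≥12).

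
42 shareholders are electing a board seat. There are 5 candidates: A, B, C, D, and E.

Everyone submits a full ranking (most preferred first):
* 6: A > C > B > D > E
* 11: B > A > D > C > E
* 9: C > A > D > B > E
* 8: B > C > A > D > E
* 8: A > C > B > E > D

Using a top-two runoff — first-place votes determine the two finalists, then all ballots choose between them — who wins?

Round 1 first-place votes: A 14, B 19, C 9, D 0, E 0. B and A advance.
Runoff: B is ranked above A on 19 ballots, A above B on 23.

A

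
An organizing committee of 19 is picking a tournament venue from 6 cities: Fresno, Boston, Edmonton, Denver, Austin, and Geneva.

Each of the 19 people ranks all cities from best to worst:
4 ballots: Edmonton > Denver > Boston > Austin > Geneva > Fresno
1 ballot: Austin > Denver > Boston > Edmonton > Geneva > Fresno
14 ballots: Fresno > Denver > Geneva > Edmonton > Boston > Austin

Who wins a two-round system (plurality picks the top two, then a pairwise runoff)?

Fresno

Round 1 first-place votes: Fresno 14, Boston 0, Edmonton 4, Denver 0, Austin 1, Geneva 0. Fresno and Edmonton advance.
Runoff: Fresno is ranked above Edmonton on 14 ballots, Edmonton above Fresno on 5.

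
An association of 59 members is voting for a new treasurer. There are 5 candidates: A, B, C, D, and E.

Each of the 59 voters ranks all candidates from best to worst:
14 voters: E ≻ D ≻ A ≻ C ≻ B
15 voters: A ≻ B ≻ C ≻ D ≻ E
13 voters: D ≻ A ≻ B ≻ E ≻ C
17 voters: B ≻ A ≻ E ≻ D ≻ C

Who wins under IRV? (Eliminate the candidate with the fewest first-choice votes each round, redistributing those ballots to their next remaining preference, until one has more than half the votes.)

A

Round 1: A 15, B 17, C 0, D 13, E 14. C eliminated.
Round 2: A 15, B 17, D 13, E 14. D eliminated.
Round 3: A 28, B 17, E 14. E eliminated.
Round 4: A 42, B 17. A has a majority (≥30).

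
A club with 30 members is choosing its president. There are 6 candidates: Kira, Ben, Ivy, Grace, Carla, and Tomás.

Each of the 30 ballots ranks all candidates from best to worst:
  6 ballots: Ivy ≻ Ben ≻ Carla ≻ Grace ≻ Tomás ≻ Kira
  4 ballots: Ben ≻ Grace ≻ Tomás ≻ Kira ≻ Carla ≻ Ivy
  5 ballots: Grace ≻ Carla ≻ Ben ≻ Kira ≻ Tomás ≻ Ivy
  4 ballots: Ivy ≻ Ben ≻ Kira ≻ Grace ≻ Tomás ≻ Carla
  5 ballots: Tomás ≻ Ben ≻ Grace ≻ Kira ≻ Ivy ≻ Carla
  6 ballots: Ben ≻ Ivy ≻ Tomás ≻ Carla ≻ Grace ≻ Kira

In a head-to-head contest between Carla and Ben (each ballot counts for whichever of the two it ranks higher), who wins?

Ben

Carla is ranked above Ben on 5 ballots; Ben above Carla on 25.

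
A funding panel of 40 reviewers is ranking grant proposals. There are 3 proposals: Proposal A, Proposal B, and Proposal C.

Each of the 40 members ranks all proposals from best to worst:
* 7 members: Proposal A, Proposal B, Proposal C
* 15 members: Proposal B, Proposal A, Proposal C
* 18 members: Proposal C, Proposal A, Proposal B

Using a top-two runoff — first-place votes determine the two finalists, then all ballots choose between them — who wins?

Round 1 first-place votes: Proposal A 7, Proposal B 15, Proposal C 18. Proposal C and Proposal B advance.
Runoff: Proposal C is ranked above Proposal B on 18 ballots, Proposal B above Proposal C on 22.

Proposal B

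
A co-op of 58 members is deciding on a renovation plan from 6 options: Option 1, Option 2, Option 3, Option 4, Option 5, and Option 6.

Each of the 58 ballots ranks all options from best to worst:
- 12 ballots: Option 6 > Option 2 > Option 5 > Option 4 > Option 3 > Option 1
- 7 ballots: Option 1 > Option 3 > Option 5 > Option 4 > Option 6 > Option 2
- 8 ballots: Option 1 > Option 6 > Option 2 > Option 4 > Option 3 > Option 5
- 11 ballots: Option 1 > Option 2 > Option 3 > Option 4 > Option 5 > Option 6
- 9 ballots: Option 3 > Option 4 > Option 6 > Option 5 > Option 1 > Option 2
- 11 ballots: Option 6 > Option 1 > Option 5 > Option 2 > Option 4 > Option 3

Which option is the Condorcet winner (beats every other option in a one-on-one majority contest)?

Option 6

Option 6 vs Option 1: 32–26
Option 6 vs Option 2: 47–11
Option 6 vs Option 3: 31–27
Option 6 vs Option 4: 31–27
Option 6 vs Option 5: 40–18
Option 6 beats every other option.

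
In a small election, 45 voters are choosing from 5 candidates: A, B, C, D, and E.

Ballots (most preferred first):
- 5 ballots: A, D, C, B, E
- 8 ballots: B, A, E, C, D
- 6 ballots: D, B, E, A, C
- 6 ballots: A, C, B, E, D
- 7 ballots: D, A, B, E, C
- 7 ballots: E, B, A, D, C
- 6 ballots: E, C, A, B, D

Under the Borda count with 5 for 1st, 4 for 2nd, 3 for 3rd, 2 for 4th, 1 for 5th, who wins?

A

A: 5×5 + 8×4 + 6×2 + 6×5 + 7×4 + 7×3 + 6×3 = 166
B: 5×2 + 8×5 + 6×4 + 6×3 + 7×3 + 7×4 + 6×2 = 153
C: 5×3 + 8×2 + 6×1 + 6×4 + 7×1 + 7×1 + 6×4 = 99
D: 5×4 + 8×1 + 6×5 + 6×1 + 7×5 + 7×2 + 6×1 = 119
E: 5×1 + 8×3 + 6×3 + 6×2 + 7×2 + 7×5 + 6×5 = 138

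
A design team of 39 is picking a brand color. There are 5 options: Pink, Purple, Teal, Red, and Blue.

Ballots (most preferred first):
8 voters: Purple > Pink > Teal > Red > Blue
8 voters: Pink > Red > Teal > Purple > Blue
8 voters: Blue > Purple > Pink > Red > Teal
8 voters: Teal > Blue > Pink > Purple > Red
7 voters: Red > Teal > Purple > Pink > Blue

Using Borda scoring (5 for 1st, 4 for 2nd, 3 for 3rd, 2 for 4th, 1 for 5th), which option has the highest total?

Pink

Pink: 8×4 + 8×5 + 8×3 + 8×3 + 7×2 = 134
Purple: 8×5 + 8×2 + 8×4 + 8×2 + 7×3 = 125
Teal: 8×3 + 8×3 + 8×1 + 8×5 + 7×4 = 124
Red: 8×2 + 8×4 + 8×2 + 8×1 + 7×5 = 107
Blue: 8×1 + 8×1 + 8×5 + 8×4 + 7×1 = 95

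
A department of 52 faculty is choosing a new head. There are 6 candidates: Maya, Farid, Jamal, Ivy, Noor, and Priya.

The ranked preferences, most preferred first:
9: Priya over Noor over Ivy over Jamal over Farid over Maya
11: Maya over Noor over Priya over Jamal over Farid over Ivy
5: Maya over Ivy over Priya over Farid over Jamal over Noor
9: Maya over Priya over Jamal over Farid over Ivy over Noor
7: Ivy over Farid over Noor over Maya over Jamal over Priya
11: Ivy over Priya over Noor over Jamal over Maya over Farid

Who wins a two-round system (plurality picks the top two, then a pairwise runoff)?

Round 1 first-place votes: Maya 25, Farid 0, Jamal 0, Ivy 18, Noor 0, Priya 9. Maya and Ivy advance.
Runoff: Maya is ranked above Ivy on 25 ballots, Ivy above Maya on 27.

Ivy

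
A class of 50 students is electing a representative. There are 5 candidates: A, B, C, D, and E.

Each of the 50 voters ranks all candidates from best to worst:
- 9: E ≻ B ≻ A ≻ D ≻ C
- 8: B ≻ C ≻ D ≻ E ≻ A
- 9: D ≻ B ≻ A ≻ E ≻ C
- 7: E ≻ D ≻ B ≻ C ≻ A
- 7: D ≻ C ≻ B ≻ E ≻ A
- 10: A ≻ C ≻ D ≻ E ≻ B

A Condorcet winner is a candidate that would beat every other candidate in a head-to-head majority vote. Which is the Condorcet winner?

D

D vs A: 31–19
D vs B: 33–17
D vs C: 32–18
D vs E: 34–16
D beats every other candidate.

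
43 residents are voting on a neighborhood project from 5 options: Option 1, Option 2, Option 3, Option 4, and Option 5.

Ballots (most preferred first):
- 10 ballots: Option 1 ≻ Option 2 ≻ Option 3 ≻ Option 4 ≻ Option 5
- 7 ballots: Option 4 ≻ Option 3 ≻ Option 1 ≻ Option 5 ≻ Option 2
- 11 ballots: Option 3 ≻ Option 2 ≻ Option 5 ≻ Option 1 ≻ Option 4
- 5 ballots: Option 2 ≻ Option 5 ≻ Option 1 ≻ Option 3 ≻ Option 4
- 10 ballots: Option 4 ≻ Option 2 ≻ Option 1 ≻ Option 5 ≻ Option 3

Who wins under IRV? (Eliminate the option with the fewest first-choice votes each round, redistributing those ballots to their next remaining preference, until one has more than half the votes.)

Round 1: Option 1 10, Option 2 5, Option 3 11, Option 4 17, Option 5 0. Option 5 eliminated.
Round 2: Option 1 10, Option 2 5, Option 3 11, Option 4 17. Option 2 eliminated.
Round 3: Option 1 15, Option 3 11, Option 4 17. Option 3 eliminated.
Round 4: Option 1 26, Option 4 17. Option 1 has a majority (≥22).

Option 1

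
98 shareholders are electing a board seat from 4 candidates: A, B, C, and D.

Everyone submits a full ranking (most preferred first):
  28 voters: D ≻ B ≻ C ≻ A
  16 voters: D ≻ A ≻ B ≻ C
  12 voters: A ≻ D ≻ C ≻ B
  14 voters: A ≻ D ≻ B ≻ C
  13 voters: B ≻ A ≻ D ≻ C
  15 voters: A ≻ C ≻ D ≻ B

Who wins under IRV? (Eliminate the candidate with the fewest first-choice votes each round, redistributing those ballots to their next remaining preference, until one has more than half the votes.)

A

Round 1: A 41, B 13, C 0, D 44. C eliminated.
Round 2: A 41, B 13, D 44. B eliminated.
Round 3: A 54, D 44. A has a majority (≥50).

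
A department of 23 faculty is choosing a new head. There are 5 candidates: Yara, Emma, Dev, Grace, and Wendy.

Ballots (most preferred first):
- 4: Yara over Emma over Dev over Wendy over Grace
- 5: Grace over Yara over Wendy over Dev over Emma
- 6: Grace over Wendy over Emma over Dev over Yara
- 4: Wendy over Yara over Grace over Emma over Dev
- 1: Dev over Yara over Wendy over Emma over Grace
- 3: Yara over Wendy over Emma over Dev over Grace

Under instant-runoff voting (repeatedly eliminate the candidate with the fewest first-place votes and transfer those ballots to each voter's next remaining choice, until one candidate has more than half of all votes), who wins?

Round 1: Yara 7, Emma 0, Dev 1, Grace 11, Wendy 4. Emma eliminated.
Round 2: Yara 7, Dev 1, Grace 11, Wendy 4. Dev eliminated.
Round 3: Yara 8, Grace 11, Wendy 4. Wendy eliminated.
Round 4: Yara 12, Grace 11. Yara has a majority (≥12).

Yara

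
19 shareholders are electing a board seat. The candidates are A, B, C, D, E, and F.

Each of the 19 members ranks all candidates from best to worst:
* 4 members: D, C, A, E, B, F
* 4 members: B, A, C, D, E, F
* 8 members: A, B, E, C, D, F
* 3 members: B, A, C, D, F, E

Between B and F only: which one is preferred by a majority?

B is ranked above F on 19 ballots; F above B on 0.

B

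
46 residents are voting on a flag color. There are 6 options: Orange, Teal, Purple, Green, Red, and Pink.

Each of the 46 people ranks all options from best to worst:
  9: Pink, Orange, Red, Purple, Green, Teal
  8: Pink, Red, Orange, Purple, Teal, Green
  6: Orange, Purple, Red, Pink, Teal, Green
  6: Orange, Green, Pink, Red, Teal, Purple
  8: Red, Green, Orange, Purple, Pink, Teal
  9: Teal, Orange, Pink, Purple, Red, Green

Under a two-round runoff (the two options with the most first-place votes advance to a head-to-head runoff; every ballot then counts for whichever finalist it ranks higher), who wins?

Round 1 first-place votes: Orange 12, Teal 9, Purple 0, Green 0, Red 8, Pink 17. Pink and Orange advance.
Runoff: Pink is ranked above Orange on 17 ballots, Orange above Pink on 29.

Orange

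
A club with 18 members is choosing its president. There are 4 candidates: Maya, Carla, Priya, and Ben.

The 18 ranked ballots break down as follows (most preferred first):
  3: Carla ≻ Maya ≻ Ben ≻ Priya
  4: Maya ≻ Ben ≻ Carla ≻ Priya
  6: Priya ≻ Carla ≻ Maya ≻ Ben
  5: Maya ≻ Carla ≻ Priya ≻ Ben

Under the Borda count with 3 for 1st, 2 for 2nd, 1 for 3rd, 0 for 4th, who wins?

Maya

Maya: 3×2 + 4×3 + 6×1 + 5×3 = 39
Carla: 3×3 + 4×1 + 6×2 + 5×2 = 35
Priya: 3×0 + 4×0 + 6×3 + 5×1 = 23
Ben: 3×1 + 4×2 + 6×0 + 5×0 = 11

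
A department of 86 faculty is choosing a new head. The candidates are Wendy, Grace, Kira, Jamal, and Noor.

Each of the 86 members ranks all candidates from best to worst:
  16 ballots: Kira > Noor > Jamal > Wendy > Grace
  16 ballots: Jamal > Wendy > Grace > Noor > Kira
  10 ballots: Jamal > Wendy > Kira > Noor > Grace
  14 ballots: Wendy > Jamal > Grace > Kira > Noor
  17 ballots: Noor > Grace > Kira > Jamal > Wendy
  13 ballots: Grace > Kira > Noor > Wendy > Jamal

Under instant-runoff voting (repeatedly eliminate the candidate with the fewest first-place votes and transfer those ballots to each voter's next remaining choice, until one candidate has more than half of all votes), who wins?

Round 1: Wendy 14, Grace 13, Kira 16, Jamal 26, Noor 17. Grace eliminated.
Round 2: Wendy 14, Kira 29, Jamal 26, Noor 17. Wendy eliminated.
Round 3: Kira 29, Jamal 40, Noor 17. Noor eliminated.
Round 4: Kira 46, Jamal 40. Kira has a majority (≥44).

Kira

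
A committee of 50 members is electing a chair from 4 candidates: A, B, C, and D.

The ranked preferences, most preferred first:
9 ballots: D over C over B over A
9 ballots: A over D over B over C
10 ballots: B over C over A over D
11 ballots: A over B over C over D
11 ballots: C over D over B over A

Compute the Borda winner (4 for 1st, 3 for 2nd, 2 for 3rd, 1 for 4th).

A: 9×1 + 9×4 + 10×2 + 11×4 + 11×1 = 120
B: 9×2 + 9×2 + 10×4 + 11×3 + 11×2 = 131
C: 9×3 + 9×1 + 10×3 + 11×2 + 11×4 = 132
D: 9×4 + 9×3 + 10×1 + 11×1 + 11×3 = 117

C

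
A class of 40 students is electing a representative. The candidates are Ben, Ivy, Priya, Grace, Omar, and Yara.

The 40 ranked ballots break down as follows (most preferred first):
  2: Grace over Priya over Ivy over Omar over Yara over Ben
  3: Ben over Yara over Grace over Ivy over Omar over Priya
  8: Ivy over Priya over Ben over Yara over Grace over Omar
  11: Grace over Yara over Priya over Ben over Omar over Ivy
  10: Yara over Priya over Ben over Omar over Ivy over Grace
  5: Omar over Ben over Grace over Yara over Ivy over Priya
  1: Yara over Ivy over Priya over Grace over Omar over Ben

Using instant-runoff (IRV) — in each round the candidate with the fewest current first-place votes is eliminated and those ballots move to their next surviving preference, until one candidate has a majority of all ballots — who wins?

Round 1: Ben 3, Ivy 8, Priya 0, Grace 13, Omar 5, Yara 11. Priya eliminated.
Round 2: Ben 3, Ivy 8, Grace 13, Omar 5, Yara 11. Ben eliminated.
Round 3: Ivy 8, Grace 13, Omar 5, Yara 14. Omar eliminated.
Round 4: Ivy 8, Grace 18, Yara 14. Ivy eliminated.
Round 5: Grace 18, Yara 22. Yara has a majority (≥21).

Yara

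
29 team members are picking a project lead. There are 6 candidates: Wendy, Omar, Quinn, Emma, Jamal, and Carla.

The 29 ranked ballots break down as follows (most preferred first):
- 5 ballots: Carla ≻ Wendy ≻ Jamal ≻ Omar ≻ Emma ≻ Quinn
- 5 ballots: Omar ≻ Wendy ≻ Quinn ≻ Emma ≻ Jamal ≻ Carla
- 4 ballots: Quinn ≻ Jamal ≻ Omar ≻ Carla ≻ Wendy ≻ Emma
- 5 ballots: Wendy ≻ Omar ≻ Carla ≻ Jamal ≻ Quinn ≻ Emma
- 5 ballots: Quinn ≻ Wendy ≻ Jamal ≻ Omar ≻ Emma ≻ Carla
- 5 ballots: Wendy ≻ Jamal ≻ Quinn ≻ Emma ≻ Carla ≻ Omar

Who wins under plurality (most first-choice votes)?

First-place votes: Wendy 10, Omar 5, Quinn 9, Emma 0, Jamal 0, Carla 5.

Wendy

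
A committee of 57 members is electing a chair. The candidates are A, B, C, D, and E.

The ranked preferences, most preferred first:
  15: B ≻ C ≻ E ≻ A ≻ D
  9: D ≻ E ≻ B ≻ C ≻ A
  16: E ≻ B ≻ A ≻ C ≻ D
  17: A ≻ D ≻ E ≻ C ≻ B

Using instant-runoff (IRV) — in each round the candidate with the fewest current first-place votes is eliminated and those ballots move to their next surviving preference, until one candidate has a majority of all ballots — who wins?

E

Round 1: A 17, B 15, C 0, D 9, E 16. C eliminated.
Round 2: A 17, B 15, D 9, E 16. D eliminated.
Round 3: A 17, B 15, E 25. B eliminated.
Round 4: A 17, E 40. E has a majority (≥29).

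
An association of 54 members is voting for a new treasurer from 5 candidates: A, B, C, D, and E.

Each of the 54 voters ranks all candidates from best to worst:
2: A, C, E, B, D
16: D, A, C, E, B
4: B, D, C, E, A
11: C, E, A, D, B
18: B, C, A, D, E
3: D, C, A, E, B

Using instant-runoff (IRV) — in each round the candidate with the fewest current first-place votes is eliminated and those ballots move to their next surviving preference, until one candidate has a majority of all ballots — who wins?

D

Round 1: A 2, B 22, C 11, D 19, E 0. E eliminated.
Round 2: A 2, B 22, C 11, D 19. A eliminated.
Round 3: B 22, C 13, D 19. C eliminated.
Round 4: B 24, D 30. D has a majority (≥28).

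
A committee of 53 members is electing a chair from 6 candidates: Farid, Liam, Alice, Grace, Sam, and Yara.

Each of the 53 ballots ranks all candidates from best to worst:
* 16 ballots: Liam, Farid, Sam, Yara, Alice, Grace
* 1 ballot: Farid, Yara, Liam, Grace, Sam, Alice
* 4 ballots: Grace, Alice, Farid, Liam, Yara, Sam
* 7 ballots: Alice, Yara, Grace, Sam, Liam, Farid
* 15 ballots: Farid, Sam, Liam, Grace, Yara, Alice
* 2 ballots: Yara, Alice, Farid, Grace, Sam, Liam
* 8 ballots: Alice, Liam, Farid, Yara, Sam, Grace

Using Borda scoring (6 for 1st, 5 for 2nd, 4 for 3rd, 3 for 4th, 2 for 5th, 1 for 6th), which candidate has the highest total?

Farid: 16×5 + 1×6 + 4×4 + 7×1 + 15×6 + 2×4 + 8×4 = 239
Liam: 16×6 + 1×4 + 4×3 + 7×2 + 15×4 + 2×1 + 8×5 = 228
Alice: 16×2 + 1×1 + 4×5 + 7×6 + 15×1 + 2×5 + 8×6 = 168
Grace: 16×1 + 1×3 + 4×6 + 7×4 + 15×3 + 2×3 + 8×1 = 130
Sam: 16×4 + 1×2 + 4×1 + 7×3 + 15×5 + 2×2 + 8×2 = 186
Yara: 16×3 + 1×5 + 4×2 + 7×5 + 15×2 + 2×6 + 8×3 = 162

Farid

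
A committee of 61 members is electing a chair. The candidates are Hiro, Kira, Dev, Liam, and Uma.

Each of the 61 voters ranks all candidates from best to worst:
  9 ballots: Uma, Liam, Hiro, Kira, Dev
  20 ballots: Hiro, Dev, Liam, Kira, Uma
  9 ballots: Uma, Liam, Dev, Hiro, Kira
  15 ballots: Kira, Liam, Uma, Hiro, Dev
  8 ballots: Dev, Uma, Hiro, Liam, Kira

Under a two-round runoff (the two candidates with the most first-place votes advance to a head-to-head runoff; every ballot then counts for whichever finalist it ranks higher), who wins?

Uma

Round 1 first-place votes: Hiro 20, Kira 15, Dev 8, Liam 0, Uma 18. Hiro and Uma advance.
Runoff: Hiro is ranked above Uma on 20 ballots, Uma above Hiro on 41.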